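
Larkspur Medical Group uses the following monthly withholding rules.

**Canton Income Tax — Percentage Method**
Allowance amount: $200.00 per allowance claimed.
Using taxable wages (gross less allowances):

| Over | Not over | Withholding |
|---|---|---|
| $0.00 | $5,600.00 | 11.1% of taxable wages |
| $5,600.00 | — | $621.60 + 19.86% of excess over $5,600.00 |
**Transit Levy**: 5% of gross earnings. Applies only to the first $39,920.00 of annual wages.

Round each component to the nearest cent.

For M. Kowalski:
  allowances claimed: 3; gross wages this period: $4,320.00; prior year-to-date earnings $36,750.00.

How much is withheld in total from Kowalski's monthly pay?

$571.42

Canton Income Tax: taxable = $4,320.00 − 3×$200.00 = $3,720.00
  11.1% × $3,720.00 = $412.92
Transit Levy: cap $39,920.00 − YTD $36,750.00 = $3,170.00 subject; 5% × $3,170.00 = $158.50
Total: $412.92 + $158.50 = $571.42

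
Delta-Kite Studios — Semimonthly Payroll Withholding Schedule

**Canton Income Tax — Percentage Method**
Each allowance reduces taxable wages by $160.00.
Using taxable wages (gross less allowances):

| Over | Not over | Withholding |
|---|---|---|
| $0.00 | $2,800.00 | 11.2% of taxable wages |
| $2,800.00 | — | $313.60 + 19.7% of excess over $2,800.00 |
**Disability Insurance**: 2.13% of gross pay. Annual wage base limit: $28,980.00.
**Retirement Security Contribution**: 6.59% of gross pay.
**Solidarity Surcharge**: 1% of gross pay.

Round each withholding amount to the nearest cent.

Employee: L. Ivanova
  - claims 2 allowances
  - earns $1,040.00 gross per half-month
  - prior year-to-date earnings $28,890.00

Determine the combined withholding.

$161.50

Canton Income Tax: taxable = $1,040.00 − 2×$160.00 = $720.00
  11.2% × $720.00 = $80.64
Disability Insurance: cap $28,980.00 − YTD $28,890.00 = $90.00 subject; 2.13% × $90.00 = $1.92
Retirement Security Contribution: 6.59% × $1,040.00 = $68.54
Solidarity Surcharge: 1% × $1,040.00 = $10.40
Total: $80.64 + $1.92 + $68.54 + $10.40 = $161.50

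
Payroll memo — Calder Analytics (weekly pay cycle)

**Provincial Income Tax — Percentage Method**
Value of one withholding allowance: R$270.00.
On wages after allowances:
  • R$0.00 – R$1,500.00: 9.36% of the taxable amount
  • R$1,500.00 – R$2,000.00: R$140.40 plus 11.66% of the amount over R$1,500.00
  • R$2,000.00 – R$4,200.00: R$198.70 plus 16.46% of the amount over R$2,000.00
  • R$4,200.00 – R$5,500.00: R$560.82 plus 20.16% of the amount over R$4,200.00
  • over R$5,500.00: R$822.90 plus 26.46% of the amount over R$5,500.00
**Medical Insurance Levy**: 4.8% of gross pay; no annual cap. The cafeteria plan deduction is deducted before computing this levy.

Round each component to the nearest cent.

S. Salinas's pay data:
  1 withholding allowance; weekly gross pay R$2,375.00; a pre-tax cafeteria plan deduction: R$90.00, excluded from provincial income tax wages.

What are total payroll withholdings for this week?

R$310.85

Provincial Income Tax: taxable = R$2,375.00 − R$90.00 − 1×R$270.00 = R$2,015.00
  R$198.70 + 16.46% × (R$2,015.00 − R$2,000.00) = R$198.70 + 16.46% × R$15.00 = R$201.17
Medical Insurance Levy: 4.8% × R$2,285.00 = R$109.68
Total: R$201.17 + R$109.68 = R$310.85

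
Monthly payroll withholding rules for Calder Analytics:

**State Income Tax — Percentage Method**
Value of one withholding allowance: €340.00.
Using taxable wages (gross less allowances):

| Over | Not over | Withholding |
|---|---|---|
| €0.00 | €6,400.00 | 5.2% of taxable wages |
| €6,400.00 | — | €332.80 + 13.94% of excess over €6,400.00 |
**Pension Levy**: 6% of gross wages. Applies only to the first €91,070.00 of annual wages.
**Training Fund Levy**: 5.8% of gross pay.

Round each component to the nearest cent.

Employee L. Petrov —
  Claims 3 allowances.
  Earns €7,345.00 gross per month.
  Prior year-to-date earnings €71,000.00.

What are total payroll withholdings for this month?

€1,195.61

State Income Tax: taxable = €7,345.00 − 3×€340.00 = €6,325.00
  5.2% × €6,325.00 = €328.90
Pension Levy: 6% × €7,345.00 = €440.70
Training Fund Levy: 5.8% × €7,345.00 = €426.01
Total: €328.90 + €440.70 + €426.01 = €1,195.61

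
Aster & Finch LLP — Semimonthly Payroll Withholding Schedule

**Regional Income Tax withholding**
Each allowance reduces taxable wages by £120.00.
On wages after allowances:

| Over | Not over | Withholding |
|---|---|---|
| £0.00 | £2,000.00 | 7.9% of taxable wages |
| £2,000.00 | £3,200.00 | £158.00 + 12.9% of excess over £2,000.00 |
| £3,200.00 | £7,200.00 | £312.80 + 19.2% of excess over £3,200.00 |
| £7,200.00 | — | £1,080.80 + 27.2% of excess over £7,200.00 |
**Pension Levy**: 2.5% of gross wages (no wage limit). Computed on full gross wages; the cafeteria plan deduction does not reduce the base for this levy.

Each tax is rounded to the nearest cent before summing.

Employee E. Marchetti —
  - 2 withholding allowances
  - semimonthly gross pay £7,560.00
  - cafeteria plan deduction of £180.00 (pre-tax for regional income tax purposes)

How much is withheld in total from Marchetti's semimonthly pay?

Regional Income Tax: taxable = £7,560.00 − £180.00 − 2×£120.00 = £7,140.00
  £312.80 + 19.2% × (£7,140.00 − £3,200.00) = £312.80 + 19.2% × £3,940.00 = £1,069.28
Pension Levy: 2.5% × £7,560.00 = £189.00
Total: £1,069.28 + £189.00 = £1,258.28

£1,258.28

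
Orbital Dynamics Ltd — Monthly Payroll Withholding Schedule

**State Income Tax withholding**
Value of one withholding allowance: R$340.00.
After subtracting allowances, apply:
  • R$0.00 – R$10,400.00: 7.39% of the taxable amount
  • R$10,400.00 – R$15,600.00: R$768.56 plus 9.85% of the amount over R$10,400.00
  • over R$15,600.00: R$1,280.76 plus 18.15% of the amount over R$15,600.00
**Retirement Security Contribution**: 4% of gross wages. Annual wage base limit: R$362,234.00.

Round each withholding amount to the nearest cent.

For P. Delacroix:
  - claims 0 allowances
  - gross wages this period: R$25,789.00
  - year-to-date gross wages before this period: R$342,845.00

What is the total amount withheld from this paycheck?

R$3,905.62

State Income Tax: taxable = R$25,789.00
  R$1,280.76 + 18.15% × (R$25,789.00 − R$15,600.00) = R$1,280.76 + 18.15% × R$10,189.00 = R$3,130.06
Retirement Security Contribution: cap R$362,234.00 − YTD R$342,845.00 = R$19,389.00 subject; 4% × R$19,389.00 = R$775.56
Total: R$3,130.06 + R$775.56 = R$3,905.62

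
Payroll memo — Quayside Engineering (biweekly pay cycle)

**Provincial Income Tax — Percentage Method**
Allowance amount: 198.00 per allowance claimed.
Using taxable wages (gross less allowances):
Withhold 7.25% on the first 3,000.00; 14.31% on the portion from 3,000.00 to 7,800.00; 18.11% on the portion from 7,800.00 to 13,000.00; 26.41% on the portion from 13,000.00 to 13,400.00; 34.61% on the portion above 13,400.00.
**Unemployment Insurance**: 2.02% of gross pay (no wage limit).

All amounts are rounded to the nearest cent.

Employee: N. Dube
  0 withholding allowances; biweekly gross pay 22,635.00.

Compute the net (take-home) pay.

17,029.80

Provincial Income Tax: taxable = 22,635.00
  1,951.74 + 34.61% × (22,635.00 − 13,400.00) = 1,951.74 + 34.61% × 9,235.00 = 5,147.97
Unemployment Insurance: 2.02% × 22,635.00 = 457.23
Total withheld: 5,147.97 + 457.23 = 5,605.20
Net pay: 22,635.00 − 5,605.20 = 17,029.80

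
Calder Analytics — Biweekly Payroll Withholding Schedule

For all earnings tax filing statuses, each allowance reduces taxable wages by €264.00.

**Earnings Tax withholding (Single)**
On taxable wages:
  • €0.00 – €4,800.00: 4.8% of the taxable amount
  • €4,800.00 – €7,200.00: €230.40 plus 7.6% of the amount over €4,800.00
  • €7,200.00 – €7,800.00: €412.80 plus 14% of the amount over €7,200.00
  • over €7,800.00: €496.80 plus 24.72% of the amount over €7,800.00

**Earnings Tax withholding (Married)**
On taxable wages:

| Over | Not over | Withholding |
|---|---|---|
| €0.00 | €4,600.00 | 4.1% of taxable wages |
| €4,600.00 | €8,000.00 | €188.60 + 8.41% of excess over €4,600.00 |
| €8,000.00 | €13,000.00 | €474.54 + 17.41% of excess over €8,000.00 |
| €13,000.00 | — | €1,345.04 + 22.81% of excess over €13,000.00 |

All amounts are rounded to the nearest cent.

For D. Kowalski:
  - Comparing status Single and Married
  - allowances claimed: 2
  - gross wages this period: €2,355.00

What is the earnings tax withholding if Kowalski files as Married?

Earnings Tax (Married): taxable = €2,355.00 − 2×€264.00 = €1,827.00
  4.1% × €1,827.00 = €74.91

€74.91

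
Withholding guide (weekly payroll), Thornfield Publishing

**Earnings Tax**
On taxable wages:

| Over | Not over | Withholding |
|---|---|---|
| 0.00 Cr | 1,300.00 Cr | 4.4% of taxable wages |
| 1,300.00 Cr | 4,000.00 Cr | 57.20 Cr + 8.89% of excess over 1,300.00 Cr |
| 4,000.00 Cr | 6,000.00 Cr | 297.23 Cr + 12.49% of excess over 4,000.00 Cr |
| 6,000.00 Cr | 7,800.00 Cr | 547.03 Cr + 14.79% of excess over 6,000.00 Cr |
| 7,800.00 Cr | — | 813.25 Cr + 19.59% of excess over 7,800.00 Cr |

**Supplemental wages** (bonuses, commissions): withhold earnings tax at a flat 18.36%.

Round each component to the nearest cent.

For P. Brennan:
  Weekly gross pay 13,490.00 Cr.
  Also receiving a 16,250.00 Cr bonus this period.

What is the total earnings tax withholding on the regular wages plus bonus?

4,911.42 Cr

Earnings Tax: taxable = 13,490.00 Cr
  813.25 Cr + 19.59% × (13,490.00 Cr − 7,800.00 Cr) = 813.25 Cr + 19.59% × 5,690.00 Cr = 1,927.92 Cr
Supplemental (18.36% flat on bonus): 18.36% × 16,250.00 Cr = 2,983.50 Cr
Total earnings tax: 1,927.92 Cr + 2,983.50 Cr = 4,911.42 Cr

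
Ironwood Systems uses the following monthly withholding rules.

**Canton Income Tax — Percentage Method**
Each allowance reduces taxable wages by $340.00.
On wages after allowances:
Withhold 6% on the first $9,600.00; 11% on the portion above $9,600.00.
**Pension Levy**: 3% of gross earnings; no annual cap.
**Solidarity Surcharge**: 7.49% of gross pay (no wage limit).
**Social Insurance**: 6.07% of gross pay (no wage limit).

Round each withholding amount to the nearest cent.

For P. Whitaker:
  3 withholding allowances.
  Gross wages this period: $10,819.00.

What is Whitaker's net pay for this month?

Canton Income Tax: taxable = $10,819.00 − 3×$340.00 = $9,799.00
  $576.00 + 11% × ($9,799.00 − $9,600.00) = $576.00 + 11% × $199.00 = $597.89
Pension Levy: 3% × $10,819.00 = $324.57
Solidarity Surcharge: 7.49% × $10,819.00 = $810.34
Social Insurance: 6.07% × $10,819.00 = $656.71
Total withheld: $597.89 + $324.57 + $810.34 + $656.71 = $2,389.51
Net pay: $10,819.00 − $2,389.51 = $8,429.49

$8,429.49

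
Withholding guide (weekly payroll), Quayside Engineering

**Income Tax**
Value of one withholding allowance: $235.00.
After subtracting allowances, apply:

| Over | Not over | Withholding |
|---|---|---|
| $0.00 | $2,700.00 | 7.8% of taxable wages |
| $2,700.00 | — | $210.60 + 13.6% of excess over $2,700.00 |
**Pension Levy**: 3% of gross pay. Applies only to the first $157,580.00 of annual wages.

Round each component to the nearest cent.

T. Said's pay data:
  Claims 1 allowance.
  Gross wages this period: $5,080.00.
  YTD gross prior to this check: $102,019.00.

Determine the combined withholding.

Income Tax: taxable = $5,080.00 − 1×$235.00 = $4,845.00
  $210.60 + 13.6% × ($4,845.00 − $2,700.00) = $210.60 + 13.6% × $2,145.00 = $502.32
Pension Levy: 3% × $5,080.00 = $152.40
Total: $502.32 + $152.40 = $654.72

$654.72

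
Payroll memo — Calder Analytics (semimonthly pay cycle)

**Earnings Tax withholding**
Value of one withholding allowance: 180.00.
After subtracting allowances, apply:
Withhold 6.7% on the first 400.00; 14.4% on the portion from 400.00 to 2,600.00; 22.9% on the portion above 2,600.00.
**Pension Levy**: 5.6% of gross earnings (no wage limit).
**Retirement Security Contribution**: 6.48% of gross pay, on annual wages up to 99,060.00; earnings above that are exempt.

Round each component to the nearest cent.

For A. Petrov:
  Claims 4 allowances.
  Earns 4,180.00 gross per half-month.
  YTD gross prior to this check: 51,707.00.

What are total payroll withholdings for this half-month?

1,045.48

Earnings Tax: taxable = 4,180.00 − 4×180.00 = 3,460.00
  343.60 + 22.9% × (3,460.00 − 2,600.00) = 343.60 + 22.9% × 860.00 = 540.54
Pension Levy: 5.6% × 4,180.00 = 234.08
Retirement Security Contribution: 6.48% × 4,180.00 = 270.86
Total: 540.54 + 234.08 + 270.86 = 1,045.48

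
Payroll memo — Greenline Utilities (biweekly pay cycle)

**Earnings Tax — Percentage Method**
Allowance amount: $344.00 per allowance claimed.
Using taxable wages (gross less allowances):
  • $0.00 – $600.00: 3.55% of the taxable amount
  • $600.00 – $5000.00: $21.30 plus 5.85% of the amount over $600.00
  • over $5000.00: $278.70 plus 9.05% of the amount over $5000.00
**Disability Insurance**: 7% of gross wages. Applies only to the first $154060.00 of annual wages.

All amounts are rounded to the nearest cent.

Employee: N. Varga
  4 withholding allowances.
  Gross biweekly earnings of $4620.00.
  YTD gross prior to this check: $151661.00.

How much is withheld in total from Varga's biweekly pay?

$343.90

Earnings Tax: taxable = $4620.00 − 4×$344.00 = $3244.00
  $21.30 + 5.85% × ($3244.00 − $600.00) = $21.30 + 5.85% × $2644.00 = $175.97
Disability Insurance: cap $154060.00 − YTD $151661.00 = $2399.00 subject; 7% × $2399.00 = $167.93
Total: $175.97 + $167.93 = $343.90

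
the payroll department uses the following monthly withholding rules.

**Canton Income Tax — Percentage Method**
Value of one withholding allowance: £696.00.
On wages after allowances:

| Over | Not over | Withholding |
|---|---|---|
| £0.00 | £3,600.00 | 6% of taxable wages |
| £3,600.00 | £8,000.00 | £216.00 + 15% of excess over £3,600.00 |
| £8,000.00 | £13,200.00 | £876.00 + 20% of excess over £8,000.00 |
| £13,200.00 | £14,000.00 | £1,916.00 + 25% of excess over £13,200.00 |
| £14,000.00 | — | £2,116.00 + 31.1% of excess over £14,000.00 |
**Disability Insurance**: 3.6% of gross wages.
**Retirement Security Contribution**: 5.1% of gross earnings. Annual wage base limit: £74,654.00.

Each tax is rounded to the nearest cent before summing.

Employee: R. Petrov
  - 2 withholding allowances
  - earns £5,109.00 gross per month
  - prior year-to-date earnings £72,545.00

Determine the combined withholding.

£525.03

Canton Income Tax: taxable = £5,109.00 − 2×£696.00 = £3,717.00
  £216.00 + 15% × (£3,717.00 − £3,600.00) = £216.00 + 15% × £117.00 = £233.55
Disability Insurance: 3.6% × £5,109.00 = £183.92
Retirement Security Contribution: cap £74,654.00 − YTD £72,545.00 = £2,109.00 subject; 5.1% × £2,109.00 = £107.56
Total: £233.55 + £183.92 + £107.56 = £525.03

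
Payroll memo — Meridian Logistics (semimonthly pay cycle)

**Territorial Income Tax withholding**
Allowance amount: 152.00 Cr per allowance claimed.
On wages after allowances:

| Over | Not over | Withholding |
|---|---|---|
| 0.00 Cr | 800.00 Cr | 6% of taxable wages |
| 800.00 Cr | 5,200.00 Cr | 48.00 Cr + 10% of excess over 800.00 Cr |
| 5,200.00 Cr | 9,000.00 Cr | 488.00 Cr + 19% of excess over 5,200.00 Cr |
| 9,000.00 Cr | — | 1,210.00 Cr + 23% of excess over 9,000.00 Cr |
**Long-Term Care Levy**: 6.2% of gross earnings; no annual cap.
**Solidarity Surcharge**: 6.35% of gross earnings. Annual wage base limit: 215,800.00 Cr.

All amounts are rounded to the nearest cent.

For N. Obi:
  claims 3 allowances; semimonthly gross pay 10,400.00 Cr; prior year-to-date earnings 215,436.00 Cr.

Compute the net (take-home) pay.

8,304.97 Cr

Territorial Income Tax: taxable = 10,400.00 Cr − 3×152.00 Cr = 9,944.00 Cr
  1,210.00 Cr + 23% × (9,944.00 Cr − 9,000.00 Cr) = 1,210.00 Cr + 23% × 944.00 Cr = 1,427.12 Cr
Long-Term Care Levy: 6.2% × 10,400.00 Cr = 644.80 Cr
Solidarity Surcharge: cap 215,800.00 Cr − YTD 215,436.00 Cr = 364.00 Cr subject; 6.35% × 364.00 Cr = 23.11 Cr
Total withheld: 1,427.12 Cr + 644.80 Cr + 23.11 Cr = 2,095.03 Cr
Net pay: 10,400.00 Cr − 2,095.03 Cr = 8,304.97 Cr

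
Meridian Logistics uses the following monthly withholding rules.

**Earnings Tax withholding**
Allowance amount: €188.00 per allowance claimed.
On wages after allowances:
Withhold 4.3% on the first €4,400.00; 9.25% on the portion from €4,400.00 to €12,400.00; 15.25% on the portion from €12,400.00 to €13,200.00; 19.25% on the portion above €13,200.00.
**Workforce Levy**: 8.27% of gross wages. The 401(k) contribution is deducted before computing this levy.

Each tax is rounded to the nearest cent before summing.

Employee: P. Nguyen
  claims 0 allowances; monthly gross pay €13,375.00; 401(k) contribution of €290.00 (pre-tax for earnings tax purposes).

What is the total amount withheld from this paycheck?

€2,115.79

Earnings Tax: taxable = €13,375.00 − €290.00 = €13,085.00
  €929.20 + 15.25% × (€13,085.00 − €12,400.00) = €929.20 + 15.25% × €685.00 = €1,033.66
Workforce Levy: 8.27% × €13,085.00 = €1,082.13
Total: €1,033.66 + €1,082.13 = €2,115.79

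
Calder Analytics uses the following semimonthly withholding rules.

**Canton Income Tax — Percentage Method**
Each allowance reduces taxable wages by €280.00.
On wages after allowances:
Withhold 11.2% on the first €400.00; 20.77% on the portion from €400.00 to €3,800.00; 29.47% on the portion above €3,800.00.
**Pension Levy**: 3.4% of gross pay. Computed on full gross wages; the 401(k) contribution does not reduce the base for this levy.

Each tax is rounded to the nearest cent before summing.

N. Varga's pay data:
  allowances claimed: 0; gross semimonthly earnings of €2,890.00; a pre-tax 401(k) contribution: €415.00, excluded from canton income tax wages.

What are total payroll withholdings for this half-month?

Canton Income Tax: taxable = €2,890.00 − €415.00 = €2,475.00
  €44.80 + 20.77% × (€2,475.00 − €400.00) = €44.80 + 20.77% × €2,075.00 = €475.78
Pension Levy: 3.4% × €2,890.00 = €98.26
Total: €475.78 + €98.26 = €574.04

€574.04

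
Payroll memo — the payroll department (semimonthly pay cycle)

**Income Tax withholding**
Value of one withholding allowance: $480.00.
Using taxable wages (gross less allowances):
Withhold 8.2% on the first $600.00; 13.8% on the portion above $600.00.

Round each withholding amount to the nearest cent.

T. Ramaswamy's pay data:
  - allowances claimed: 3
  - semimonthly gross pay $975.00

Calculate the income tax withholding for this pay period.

$0.00

Income Tax: taxable = $975.00 − 3×$480.00 = $-465.00
  Taxable ≤ 0 → $0.00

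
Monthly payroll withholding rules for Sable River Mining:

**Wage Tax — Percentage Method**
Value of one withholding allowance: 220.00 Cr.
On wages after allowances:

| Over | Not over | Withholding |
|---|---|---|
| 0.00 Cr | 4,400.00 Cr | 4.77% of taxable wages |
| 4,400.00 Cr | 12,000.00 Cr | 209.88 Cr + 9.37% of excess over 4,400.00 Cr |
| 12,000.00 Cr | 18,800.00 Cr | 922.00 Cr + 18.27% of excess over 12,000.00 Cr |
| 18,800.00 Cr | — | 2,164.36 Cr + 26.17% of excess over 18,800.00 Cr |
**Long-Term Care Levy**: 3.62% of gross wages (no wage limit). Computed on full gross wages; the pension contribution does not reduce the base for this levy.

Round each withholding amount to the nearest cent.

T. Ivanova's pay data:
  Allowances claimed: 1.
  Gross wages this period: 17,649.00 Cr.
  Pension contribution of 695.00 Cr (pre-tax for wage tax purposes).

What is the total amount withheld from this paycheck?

Wage Tax: taxable = 17,649.00 Cr − 695.00 Cr − 1×220.00 Cr = 16,734.00 Cr
  922.00 Cr + 18.27% × (16,734.00 Cr − 12,000.00 Cr) = 922.00 Cr + 18.27% × 4,734.00 Cr = 1,786.90 Cr
Long-Term Care Levy: 3.62% × 17,649.00 Cr = 638.89 Cr
Total: 1,786.90 Cr + 638.89 Cr = 2,425.79 Cr

2,425.79 Cr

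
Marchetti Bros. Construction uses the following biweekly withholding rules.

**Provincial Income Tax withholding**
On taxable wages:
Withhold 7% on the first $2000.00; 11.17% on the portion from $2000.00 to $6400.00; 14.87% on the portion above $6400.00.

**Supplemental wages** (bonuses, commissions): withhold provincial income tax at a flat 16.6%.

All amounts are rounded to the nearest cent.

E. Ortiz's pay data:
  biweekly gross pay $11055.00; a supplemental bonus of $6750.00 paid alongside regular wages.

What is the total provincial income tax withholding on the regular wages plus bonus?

$2444.18

Provincial Income Tax: taxable = $11055.00
  $631.48 + 14.87% × ($11055.00 − $6400.00) = $631.48 + 14.87% × $4655.00 = $1323.68
Supplemental (16.6% flat on bonus): 16.6% × $6750.00 = $1120.50
Total provincial income tax: $1323.68 + $1120.50 = $2444.18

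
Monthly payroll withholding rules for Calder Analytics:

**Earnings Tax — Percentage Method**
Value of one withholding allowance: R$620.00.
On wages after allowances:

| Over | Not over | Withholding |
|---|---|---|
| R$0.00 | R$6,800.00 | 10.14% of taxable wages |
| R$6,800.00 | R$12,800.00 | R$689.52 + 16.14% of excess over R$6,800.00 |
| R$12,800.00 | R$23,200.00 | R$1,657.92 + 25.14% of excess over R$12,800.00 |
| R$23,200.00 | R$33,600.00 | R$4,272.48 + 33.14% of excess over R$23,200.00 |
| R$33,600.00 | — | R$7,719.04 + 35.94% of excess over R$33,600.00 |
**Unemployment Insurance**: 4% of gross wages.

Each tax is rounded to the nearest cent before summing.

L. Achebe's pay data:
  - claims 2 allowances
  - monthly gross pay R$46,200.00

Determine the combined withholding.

Earnings Tax: taxable = R$46,200.00 − 2×R$620.00 = R$44,960.00
  R$7,719.04 + 35.94% × (R$44,960.00 − R$33,600.00) = R$7,719.04 + 35.94% × R$11,360.00 = R$11,801.82
Unemployment Insurance: 4% × R$46,200.00 = R$1,848.00
Total: R$11,801.82 + R$1,848.00 = R$13,649.82

R$13,649.82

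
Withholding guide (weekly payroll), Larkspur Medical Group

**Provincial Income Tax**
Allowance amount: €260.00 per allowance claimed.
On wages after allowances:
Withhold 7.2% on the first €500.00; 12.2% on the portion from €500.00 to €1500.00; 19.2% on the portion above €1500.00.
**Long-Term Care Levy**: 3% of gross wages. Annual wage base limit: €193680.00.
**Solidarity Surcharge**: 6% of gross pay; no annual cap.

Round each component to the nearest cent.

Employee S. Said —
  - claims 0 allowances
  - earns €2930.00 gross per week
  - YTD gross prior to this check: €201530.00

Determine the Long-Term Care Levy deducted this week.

Long-Term Care Levy: YTD €201530.00 ≥ cap €193680.00 → €0.00

€0.00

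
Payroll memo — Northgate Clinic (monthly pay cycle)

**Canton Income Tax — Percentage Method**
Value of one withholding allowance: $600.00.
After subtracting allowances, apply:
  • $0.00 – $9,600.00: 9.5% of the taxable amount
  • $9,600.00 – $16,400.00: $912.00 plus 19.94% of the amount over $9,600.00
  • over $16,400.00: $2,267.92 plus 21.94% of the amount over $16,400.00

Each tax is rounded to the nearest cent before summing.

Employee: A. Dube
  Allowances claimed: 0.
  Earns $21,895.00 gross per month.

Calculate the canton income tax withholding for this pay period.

$3,473.52

Canton Income Tax: taxable = $21,895.00
  $2,267.92 + 21.94% × ($21,895.00 − $16,400.00) = $2,267.92 + 21.94% × $5,495.00 = $3,473.52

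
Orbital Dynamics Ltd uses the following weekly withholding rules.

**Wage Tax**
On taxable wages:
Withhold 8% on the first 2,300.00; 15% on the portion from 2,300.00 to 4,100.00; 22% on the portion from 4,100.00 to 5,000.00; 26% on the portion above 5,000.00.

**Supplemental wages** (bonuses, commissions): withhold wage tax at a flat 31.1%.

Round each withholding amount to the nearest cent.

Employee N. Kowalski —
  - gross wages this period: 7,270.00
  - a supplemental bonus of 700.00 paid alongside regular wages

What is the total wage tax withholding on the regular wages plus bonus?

Wage Tax: taxable = 7,270.00
  652.00 + 26% × (7,270.00 − 5,000.00) = 652.00 + 26% × 2,270.00 = 1,242.20
Supplemental (31.1% flat on bonus): 31.1% × 700.00 = 217.70
Total wage tax: 1,242.20 + 217.70 = 1,459.90

1,459.90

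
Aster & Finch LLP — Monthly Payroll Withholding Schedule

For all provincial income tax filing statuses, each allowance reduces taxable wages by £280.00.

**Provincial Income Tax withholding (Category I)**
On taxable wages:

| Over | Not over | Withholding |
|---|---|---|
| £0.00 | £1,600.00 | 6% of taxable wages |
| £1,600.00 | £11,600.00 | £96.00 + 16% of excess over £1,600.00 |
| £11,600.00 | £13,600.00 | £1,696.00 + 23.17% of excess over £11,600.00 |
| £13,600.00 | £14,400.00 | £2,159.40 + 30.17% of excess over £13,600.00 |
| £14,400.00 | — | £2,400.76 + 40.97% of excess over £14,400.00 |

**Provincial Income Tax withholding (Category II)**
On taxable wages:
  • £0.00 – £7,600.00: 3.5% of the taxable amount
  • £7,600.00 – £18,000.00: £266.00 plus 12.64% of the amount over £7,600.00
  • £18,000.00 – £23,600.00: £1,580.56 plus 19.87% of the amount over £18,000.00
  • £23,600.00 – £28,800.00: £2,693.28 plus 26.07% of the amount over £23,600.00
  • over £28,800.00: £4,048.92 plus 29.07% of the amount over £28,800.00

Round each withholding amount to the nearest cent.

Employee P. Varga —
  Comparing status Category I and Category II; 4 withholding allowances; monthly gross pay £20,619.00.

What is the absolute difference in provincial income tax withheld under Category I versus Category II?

Provincial Income Tax (Category I): taxable = £20,619.00 − 4×£280.00 = £19,499.00
  £2,400.76 + 40.97% × (£19,499.00 − £14,400.00) = £2,400.76 + 40.97% × £5,099.00 = £4,489.82
Provincial Income Tax (Category II): taxable = £20,619.00 − 4×£280.00 = £19,499.00
  £1,580.56 + 19.87% × (£19,499.00 − £18,000.00) = £1,580.56 + 19.87% × £1,499.00 = £1,878.41
Difference: |£4,489.82 − £1,878.41| = £2,611.41 (higher under Category I)

£2,611.41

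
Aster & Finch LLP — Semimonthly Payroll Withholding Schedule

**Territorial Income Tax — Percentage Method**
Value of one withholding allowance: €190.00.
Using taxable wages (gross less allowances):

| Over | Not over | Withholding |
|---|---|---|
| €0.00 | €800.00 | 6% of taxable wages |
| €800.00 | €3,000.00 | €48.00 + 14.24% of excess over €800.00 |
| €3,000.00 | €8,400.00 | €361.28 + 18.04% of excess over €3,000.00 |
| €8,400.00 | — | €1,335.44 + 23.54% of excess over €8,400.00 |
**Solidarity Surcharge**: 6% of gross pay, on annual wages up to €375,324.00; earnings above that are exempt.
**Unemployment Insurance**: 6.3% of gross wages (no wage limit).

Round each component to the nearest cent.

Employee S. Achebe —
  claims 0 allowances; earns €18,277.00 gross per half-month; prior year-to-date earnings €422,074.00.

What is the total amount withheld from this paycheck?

€4,811.94

Territorial Income Tax: taxable = €18,277.00
  €1,335.44 + 23.54% × (€18,277.00 − €8,400.00) = €1,335.44 + 23.54% × €9,877.00 = €3,660.49
Solidarity Surcharge: YTD €422,074.00 ≥ cap €375,324.00 → €0.00
Unemployment Insurance: 6.3% × €18,277.00 = €1,151.45
Total: €3,660.49 + €0.00 + €1,151.45 = €4,811.94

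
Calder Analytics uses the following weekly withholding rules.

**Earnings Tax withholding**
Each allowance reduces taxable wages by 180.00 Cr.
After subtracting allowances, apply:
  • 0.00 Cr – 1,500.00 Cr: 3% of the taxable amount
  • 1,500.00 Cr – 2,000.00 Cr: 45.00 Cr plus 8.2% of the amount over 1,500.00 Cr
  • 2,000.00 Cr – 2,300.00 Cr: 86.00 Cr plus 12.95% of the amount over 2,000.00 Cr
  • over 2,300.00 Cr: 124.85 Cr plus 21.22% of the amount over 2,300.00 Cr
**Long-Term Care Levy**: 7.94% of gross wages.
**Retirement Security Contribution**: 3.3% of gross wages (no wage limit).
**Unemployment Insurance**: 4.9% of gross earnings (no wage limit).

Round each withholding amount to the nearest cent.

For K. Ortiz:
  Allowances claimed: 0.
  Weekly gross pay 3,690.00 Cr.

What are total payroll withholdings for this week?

Earnings Tax: taxable = 3,690.00 Cr
  124.85 Cr + 21.22% × (3,690.00 Cr − 2,300.00 Cr) = 124.85 Cr + 21.22% × 1,390.00 Cr = 419.81 Cr
Long-Term Care Levy: 7.94% × 3,690.00 Cr = 292.99 Cr
Retirement Security Contribution: 3.3% × 3,690.00 Cr = 121.77 Cr
Unemployment Insurance: 4.9% × 3,690.00 Cr = 180.81 Cr
Total: 419.81 Cr + 292.99 Cr + 121.77 Cr + 180.81 Cr = 1,015.38 Cr

1,015.38 Cr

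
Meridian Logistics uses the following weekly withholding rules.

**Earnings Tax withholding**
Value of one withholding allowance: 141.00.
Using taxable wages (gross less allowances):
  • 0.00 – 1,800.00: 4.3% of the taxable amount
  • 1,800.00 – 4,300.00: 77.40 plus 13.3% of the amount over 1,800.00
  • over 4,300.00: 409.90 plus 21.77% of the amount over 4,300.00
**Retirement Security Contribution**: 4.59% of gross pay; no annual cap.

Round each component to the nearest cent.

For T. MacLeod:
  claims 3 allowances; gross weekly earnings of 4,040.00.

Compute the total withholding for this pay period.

Earnings Tax: taxable = 4,040.00 − 3×141.00 = 3,617.00
  77.40 + 13.3% × (3,617.00 − 1,800.00) = 77.40 + 13.3% × 1,817.00 = 319.06
Retirement Security Contribution: 4.59% × 4,040.00 = 185.44
Total: 319.06 + 185.44 = 504.50

504.50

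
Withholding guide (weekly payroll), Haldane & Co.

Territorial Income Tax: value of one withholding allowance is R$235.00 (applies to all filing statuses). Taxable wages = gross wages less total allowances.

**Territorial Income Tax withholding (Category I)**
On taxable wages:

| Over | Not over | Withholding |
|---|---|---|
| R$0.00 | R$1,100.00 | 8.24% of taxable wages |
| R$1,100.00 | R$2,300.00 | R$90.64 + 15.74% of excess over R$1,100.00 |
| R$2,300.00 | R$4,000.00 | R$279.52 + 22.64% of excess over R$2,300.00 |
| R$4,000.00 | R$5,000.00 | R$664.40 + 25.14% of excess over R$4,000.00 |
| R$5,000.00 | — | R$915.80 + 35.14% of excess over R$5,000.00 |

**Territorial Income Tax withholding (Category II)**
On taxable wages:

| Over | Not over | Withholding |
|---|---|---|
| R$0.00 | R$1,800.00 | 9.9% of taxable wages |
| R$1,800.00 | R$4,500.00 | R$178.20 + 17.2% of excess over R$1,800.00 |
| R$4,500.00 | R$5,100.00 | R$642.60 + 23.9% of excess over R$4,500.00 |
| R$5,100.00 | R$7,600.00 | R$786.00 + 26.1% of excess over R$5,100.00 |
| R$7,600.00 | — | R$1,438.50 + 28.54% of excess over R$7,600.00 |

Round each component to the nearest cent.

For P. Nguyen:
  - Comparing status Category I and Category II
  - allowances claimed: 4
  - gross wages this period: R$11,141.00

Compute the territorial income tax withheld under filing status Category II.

R$2,180.83

Territorial Income Tax (Category II): taxable = R$11,141.00 − 4×R$235.00 = R$10,201.00
  R$1,438.50 + 28.54% × (R$10,201.00 − R$7,600.00) = R$1,438.50 + 28.54% × R$2,601.00 = R$2,180.83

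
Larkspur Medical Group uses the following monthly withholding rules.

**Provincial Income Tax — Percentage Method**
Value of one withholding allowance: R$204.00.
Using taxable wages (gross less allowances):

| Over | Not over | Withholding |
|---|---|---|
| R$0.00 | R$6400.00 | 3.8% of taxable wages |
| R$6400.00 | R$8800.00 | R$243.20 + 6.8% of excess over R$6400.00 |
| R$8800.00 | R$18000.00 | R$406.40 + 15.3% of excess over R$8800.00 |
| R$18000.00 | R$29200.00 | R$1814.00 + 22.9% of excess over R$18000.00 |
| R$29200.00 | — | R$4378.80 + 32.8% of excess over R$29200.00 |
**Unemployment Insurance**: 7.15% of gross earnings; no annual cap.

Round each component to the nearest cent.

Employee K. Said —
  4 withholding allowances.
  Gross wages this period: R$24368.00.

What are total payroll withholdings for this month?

Provincial Income Tax: taxable = R$24368.00 − 4×R$204.00 = R$23552.00
  R$1814.00 + 22.9% × (R$23552.00 − R$18000.00) = R$1814.00 + 22.9% × R$5552.00 = R$3085.41
Unemployment Insurance: 7.15% × R$24368.00 = R$1742.31
Total: R$3085.41 + R$1742.31 = R$4827.72

R$4827.72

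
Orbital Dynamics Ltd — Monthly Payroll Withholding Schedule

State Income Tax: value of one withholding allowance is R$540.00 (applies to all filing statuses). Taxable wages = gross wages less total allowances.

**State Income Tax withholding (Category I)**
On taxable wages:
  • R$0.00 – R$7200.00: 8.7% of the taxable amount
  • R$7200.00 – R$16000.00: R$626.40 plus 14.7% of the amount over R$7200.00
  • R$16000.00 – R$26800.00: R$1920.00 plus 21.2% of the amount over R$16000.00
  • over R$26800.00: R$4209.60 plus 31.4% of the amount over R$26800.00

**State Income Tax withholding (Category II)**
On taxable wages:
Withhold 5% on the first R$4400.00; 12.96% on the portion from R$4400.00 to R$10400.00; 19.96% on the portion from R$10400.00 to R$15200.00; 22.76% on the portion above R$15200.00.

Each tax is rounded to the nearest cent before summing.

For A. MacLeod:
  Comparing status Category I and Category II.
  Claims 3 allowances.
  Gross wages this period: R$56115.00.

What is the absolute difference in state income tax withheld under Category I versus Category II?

R$2006.61

State Income Tax (Category I): taxable = R$56115.00 − 3×R$540.00 = R$54495.00
  R$4209.60 + 31.4% × (R$54495.00 − R$26800.00) = R$4209.60 + 31.4% × R$27695.00 = R$12905.83
State Income Tax (Category II): taxable = R$56115.00 − 3×R$540.00 = R$54495.00
  R$1955.68 + 22.76% × (R$54495.00 − R$15200.00) = R$1955.68 + 22.76% × R$39295.00 = R$10899.22
Difference: |R$12905.83 − R$10899.22| = R$2006.61 (higher under Category I)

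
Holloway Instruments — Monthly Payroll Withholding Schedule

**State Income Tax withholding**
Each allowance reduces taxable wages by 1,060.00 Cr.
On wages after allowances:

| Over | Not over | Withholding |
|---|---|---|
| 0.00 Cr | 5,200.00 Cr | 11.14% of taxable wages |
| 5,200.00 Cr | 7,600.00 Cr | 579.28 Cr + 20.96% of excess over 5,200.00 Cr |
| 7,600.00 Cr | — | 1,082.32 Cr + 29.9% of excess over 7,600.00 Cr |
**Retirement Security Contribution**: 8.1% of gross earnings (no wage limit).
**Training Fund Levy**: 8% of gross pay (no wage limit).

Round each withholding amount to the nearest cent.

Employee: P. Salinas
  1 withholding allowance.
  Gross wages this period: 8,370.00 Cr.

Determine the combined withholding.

2,369.11 Cr

State Income Tax: taxable = 8,370.00 Cr − 1×1,060.00 Cr = 7,310.00 Cr
  579.28 Cr + 20.96% × (7,310.00 Cr − 5,200.00 Cr) = 579.28 Cr + 20.96% × 2,110.00 Cr = 1,021.54 Cr
Retirement Security Contribution: 8.1% × 8,370.00 Cr = 677.97 Cr
Training Fund Levy: 8% × 8,370.00 Cr = 669.60 Cr
Total: 1,021.54 Cr + 677.97 Cr + 669.60 Cr = 2,369.11 Cr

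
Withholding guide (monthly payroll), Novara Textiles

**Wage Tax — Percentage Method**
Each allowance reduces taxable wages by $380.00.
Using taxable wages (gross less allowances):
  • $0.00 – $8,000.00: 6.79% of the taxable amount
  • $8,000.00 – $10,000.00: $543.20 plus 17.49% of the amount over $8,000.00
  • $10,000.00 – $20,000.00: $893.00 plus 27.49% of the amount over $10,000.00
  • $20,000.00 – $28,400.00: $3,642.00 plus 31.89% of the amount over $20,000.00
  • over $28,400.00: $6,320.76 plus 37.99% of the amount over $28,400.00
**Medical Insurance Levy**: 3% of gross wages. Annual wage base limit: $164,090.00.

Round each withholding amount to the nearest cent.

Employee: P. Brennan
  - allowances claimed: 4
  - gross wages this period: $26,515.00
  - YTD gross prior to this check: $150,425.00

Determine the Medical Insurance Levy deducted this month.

$409.95

Medical Insurance Levy: cap $164,090.00 − YTD $150,425.00 = $13,665.00 subject; 3% × $13,665.00 = $409.95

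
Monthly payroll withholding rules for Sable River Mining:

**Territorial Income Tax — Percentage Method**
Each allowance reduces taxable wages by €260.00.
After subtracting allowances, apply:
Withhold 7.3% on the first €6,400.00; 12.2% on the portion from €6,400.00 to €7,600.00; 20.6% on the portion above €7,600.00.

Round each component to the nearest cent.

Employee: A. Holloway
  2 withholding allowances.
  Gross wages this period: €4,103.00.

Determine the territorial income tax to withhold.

€261.56

Territorial Income Tax: taxable = €4,103.00 − 2×€260.00 = €3,583.00
  7.3% × €3,583.00 = €261.56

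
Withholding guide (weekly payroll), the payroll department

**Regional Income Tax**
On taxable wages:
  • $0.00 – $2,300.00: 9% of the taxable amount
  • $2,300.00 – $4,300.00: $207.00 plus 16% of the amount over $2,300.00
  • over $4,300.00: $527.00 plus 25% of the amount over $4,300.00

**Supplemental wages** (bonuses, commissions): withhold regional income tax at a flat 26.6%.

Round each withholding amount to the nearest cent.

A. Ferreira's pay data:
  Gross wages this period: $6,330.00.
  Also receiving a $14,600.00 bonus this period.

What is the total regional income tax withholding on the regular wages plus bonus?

$4,918.10

Regional Income Tax: taxable = $6,330.00
  $527.00 + 25% × ($6,330.00 − $4,300.00) = $527.00 + 25% × $2,030.00 = $1,034.50
Supplemental (26.6% flat on bonus): 26.6% × $14,600.00 = $3,883.60
Total regional income tax: $1,034.50 + $3,883.60 = $4,918.10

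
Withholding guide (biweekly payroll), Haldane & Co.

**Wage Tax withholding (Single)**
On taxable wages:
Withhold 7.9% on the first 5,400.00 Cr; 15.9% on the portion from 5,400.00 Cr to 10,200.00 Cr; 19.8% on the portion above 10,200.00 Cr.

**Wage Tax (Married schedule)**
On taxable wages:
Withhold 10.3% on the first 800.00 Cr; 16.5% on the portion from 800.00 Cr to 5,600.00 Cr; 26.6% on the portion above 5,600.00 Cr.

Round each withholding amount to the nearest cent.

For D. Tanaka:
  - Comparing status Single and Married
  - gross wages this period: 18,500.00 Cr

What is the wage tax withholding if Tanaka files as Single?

2,833.20 Cr

Wage Tax (Single): taxable = 18,500.00 Cr
  1,189.80 Cr + 19.8% × (18,500.00 Cr − 10,200.00 Cr) = 1,189.80 Cr + 19.8% × 8,300.00 Cr = 2,833.20 Cr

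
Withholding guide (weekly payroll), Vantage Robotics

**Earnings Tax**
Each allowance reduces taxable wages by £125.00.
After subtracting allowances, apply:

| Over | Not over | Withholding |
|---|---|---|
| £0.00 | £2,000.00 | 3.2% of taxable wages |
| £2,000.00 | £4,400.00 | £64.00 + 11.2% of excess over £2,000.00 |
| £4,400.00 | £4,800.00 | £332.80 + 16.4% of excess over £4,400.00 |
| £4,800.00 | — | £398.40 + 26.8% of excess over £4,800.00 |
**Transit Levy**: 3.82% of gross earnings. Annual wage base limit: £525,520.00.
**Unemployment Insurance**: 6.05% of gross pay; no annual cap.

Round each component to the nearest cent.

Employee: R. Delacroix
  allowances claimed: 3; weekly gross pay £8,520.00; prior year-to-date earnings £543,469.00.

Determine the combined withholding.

£1,810.32

Earnings Tax: taxable = £8,520.00 − 3×£125.00 = £8,145.00
  £398.40 + 26.8% × (£8,145.00 − £4,800.00) = £398.40 + 26.8% × £3,345.00 = £1,294.86
Transit Levy: YTD £543,469.00 ≥ cap £525,520.00 → £0.00
Unemployment Insurance: 6.05% × £8,520.00 = £515.46
Total: £1,294.86 + £0.00 + £515.46 = £1,810.32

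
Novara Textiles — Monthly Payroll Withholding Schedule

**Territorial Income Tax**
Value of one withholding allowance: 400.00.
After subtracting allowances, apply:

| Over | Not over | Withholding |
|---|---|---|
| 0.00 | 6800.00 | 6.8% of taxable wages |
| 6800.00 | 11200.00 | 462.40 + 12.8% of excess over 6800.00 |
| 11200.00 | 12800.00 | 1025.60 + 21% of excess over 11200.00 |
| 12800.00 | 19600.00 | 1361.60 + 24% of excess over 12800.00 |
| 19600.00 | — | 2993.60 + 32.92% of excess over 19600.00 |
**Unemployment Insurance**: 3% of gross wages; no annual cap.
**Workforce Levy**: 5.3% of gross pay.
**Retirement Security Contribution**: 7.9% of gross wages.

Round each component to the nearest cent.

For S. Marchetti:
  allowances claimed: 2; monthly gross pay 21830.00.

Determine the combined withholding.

Territorial Income Tax: taxable = 21830.00 − 2×400.00 = 21030.00
  2993.60 + 32.92% × (21030.00 − 19600.00) = 2993.60 + 32.92% × 1430.00 = 3464.36
Unemployment Insurance: 3% × 21830.00 = 654.90
Workforce Levy: 5.3% × 21830.00 = 1156.99
Retirement Security Contribution: 7.9% × 21830.00 = 1724.57
Total: 3464.36 + 654.90 + 1156.99 + 1724.57 = 7000.82

7000.82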